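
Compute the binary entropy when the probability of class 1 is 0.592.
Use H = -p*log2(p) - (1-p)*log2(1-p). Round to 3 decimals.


H = -0.592*log2(0.592) - 0.408*log2(0.408) = 0.975.

0.975


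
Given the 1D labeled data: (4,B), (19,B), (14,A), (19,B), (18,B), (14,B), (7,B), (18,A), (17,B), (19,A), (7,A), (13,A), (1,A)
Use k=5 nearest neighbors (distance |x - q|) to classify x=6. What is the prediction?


Distances: |4-6|=2, |19-6|=13, |14-6|=8, |19-6|=13, |18-6|=12, |14-6|=8, |7-6|=1, |18-6|=12, |17-6|=11, |19-6|=13, |7-6|=1, |13-6|=7, |1-6|=5. 5 nearest: (7,A), (7,B), (4,B), (1,A), (13,A). Counts: {'A': 3, 'B': 2}. Majority class: A.

A


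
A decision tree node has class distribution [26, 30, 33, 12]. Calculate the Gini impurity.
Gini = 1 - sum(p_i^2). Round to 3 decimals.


Total = 101. Proportions: 26/101, 30/101, 33/101, 12/101. sum(p_i^2) = 0.2754. Gini = 1 - 0.2754 = 0.7246, which rounds to 0.725.

0.725


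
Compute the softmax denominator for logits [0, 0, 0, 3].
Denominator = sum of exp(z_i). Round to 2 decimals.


Denom = e^0=1.0000 + e^0=1.0000 + e^0=1.0000 + e^3=20.0855. Sum = 23.0855, which rounds to 23.09.

23.09


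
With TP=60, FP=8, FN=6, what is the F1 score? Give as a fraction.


Precision = 60/68 = 15/17. Recall = 60/66 = 10/11. F1 = 2*P*R/(P+R) = 60/67.

60/67


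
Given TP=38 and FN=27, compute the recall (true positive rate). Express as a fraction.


Recall = TP / (TP + FN) = 38 / 65 = 38/65.

38/65


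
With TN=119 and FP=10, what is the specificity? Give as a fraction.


Specificity = TN / (TN + FP) = 119 / 129 = 119/129.

119/129


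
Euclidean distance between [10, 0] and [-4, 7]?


d = sqrt(sum of squared differences). (10--4)^2=196, (0-7)^2=49. Sum = 245.

sqrt(245)


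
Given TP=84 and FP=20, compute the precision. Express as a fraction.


Precision = TP / (TP + FP) = 84 / 104 = 21/26.

21/26


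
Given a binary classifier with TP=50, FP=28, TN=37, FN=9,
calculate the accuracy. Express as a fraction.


Accuracy = (TP + TN) / (TP + TN + FP + FN) = (50 + 37) / 124 = 87/124.

87/124


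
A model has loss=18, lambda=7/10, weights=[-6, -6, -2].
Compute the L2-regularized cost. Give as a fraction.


L2 sq norm = sum(w^2) = 76. J = 18 + 7/10 * 76 = 356/5.

356/5


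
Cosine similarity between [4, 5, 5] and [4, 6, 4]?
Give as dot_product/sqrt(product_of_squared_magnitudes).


dot = 66. |a|^2 = 66, |b|^2 = 68. cos = 66/sqrt(4488).

66/sqrt(4488)


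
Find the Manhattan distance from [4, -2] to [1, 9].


d = sum of absolute differences: |4-1|=3 + |-2-9|=11 = 14.

14


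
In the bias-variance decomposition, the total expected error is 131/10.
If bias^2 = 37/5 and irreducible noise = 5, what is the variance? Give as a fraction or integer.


Total error = bias^2 + variance + irreducible noise. So variance = 131/10 - 37/5 - 5 = 7/10.

7/10


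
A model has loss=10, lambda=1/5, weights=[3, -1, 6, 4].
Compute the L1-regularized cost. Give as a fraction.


L1 norm = sum(|w|) = 14. J = 10 + 1/5 * 14 = 64/5.

64/5


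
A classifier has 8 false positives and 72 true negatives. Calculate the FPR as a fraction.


FPR = FP / (FP + TN) = 8 / 80 = 1/10.

1/10


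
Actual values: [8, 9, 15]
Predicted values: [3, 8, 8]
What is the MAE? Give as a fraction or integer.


MAE = (1/3) * (|8-3|=5 + |9-8|=1 + |15-8|=7). Sum = 13. MAE = 13/3.

13/3


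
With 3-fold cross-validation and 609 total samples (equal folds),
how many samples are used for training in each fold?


Each validation fold has 609/3 = 203 samples. Training set = 609 - 203 = 406.

406


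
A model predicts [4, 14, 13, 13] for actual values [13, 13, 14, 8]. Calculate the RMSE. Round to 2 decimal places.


MSE = 27.0000. RMSE = sqrt(27.0000) = 5.20.

5.20


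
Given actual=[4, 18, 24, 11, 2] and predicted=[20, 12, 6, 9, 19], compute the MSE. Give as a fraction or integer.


MSE = (1/5) * ((4-20)^2=256 + (18-12)^2=36 + (24-6)^2=324 + (11-9)^2=4 + (2-19)^2=289). Sum = 909. MSE = 909/5.

909/5


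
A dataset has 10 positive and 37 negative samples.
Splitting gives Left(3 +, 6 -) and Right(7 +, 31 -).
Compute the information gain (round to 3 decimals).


H(parent) = 0.7467. H(left) = 0.9183, H(right) = 0.6892. Weighted = (9/47)*0.9183 + (38/47)*0.6892 = 0.7331. IG = 0.7467 - 0.7331 = 0.0136, which rounds to 0.014.

0.014


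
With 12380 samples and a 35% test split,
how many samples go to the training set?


Test set = 12380 * 35% = 4333. Training set = 12380 - 4333 = 8047.

8047


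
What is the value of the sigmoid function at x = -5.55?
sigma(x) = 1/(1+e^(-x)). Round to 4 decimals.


sigma(-5.55) = 1/(1+e^(5.55)) = 1/(1+257.237556) = 1/258.237556 = 0.0039.

0.0039


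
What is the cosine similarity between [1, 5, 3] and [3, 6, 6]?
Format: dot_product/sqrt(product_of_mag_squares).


dot = 51. |a|^2 = 35, |b|^2 = 81. cos = 51/sqrt(2835).

51/sqrt(2835)


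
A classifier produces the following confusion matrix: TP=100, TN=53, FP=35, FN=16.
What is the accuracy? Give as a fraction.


Accuracy = (TP + TN) / (TP + TN + FP + FN) = (100 + 53) / 204 = 3/4.

3/4


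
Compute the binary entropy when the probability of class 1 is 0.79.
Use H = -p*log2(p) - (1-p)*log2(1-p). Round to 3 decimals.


H = -0.79*log2(0.79) - 0.21*log2(0.21) = 0.741.

0.741


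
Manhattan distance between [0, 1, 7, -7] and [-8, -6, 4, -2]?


d = sum of absolute differences: |0--8|=8 + |1--6|=7 + |7-4|=3 + |-7--2|=5 = 23.

23


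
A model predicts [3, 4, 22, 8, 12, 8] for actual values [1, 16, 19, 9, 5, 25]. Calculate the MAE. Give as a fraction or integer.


MAE = (1/6) * (|1-3|=2 + |16-4|=12 + |19-22|=3 + |9-8|=1 + |5-12|=7 + |25-8|=17). Sum = 42. MAE = 7.

7


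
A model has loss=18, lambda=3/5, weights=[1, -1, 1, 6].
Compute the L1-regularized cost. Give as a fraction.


L1 norm = sum(|w|) = 9. J = 18 + 3/5 * 9 = 117/5.

117/5


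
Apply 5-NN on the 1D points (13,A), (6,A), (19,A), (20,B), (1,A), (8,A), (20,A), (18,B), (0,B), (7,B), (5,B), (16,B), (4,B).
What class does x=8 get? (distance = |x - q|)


Distances: |13-8|=5, |6-8|=2, |19-8|=11, |20-8|=12, |1-8|=7, |8-8|=0, |20-8|=12, |18-8|=10, |0-8|=8, |7-8|=1, |5-8|=3, |16-8|=8, |4-8|=4. 5 nearest: (8,A), (7,B), (6,A), (5,B), (4,B). Counts: {'A': 2, 'B': 3}. Majority class: B.

B


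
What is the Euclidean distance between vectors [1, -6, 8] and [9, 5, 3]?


d = sqrt(sum of squared differences). (1-9)^2=64, (-6-5)^2=121, (8-3)^2=25. Sum = 210.

sqrt(210)


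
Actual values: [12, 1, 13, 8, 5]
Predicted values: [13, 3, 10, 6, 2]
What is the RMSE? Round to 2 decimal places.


MSE = 5.4000. RMSE = sqrt(5.4000) = 2.32.

2.32


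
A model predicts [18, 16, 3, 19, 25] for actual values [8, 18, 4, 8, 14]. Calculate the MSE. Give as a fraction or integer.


MSE = (1/5) * ((8-18)^2=100 + (18-16)^2=4 + (4-3)^2=1 + (8-19)^2=121 + (14-25)^2=121). Sum = 347. MSE = 347/5.

347/5


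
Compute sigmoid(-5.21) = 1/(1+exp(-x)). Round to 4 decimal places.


sigma(-5.21) = 1/(1+e^(5.21)) = 1/(1+183.094058) = 1/184.094058 = 0.0054.

0.0054


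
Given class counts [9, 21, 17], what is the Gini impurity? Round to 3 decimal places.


Total = 47. Proportions: 9/47, 21/47, 17/47. sum(p_i^2) = 0.3671. Gini = 1 - 0.3671 = 0.6329, which rounds to 0.633.

0.633


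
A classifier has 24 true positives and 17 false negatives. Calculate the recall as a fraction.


Recall = TP / (TP + FN) = 24 / 41 = 24/41.

24/41


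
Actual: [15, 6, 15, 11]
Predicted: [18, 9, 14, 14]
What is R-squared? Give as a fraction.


Mean(y) = 47/4. SS_res = 28. SS_tot = 219/4. R^2 = 1 - 28/(219/4) = 107/219.

107/219


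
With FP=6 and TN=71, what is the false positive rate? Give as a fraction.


FPR = FP / (FP + TN) = 6 / 77 = 6/77.

6/77


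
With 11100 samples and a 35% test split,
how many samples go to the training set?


Test set = 11100 * 35% = 3885. Training set = 11100 - 3885 = 7215.

7215


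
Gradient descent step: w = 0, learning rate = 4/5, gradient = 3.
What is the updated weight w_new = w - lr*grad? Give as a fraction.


w_new = 0 - 4/5 * 3 = 0 - 12/5 = -12/5.

-12/5


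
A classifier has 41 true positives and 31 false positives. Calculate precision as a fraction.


Precision = TP / (TP + FP) = 41 / 72 = 41/72.

41/72


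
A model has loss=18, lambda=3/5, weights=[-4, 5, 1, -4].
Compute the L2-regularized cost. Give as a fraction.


L2 sq norm = sum(w^2) = 58. J = 18 + 3/5 * 58 = 264/5.

264/5


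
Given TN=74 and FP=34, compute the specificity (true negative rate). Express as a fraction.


Specificity = TN / (TN + FP) = 74 / 108 = 37/54.

37/54


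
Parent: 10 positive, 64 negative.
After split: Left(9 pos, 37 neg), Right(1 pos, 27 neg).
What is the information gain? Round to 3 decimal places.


H(parent) = 0.5714. H(left) = 0.7131, H(right) = 0.2223. Weighted = (46/74)*0.7131 + (28/74)*0.2223 = 0.5274. IG = 0.5714 - 0.5274 = 0.0440, which rounds to 0.044.

0.044


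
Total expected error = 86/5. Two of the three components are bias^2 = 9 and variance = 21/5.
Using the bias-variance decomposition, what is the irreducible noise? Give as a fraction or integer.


Total error = bias^2 + variance + irreducible noise. So irreducible noise = 86/5 - 9 - 21/5 = 4.

4


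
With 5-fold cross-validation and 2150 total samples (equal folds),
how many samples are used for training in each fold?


Each validation fold has 2150/5 = 430 samples. Training set = 2150 - 430 = 1720.

1720


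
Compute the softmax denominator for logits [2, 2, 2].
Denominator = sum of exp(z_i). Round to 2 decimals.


Denom = e^2=7.3891 + e^2=7.3891 + e^2=7.3891. Sum = 22.1673, which rounds to 22.17.

22.17


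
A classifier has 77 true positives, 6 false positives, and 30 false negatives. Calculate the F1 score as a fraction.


Precision = 77/83 = 77/83. Recall = 77/107 = 77/107. F1 = 2*P*R/(P+R) = 77/95.

77/95


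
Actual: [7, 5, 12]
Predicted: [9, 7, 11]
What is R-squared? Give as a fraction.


Mean(y) = 8. SS_res = 9. SS_tot = 26. R^2 = 1 - 9/(26) = 17/26.

17/26


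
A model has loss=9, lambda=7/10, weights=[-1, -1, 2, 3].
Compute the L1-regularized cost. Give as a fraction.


L1 norm = sum(|w|) = 7. J = 9 + 7/10 * 7 = 139/10.

139/10


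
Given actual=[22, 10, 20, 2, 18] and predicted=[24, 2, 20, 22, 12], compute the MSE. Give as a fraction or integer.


MSE = (1/5) * ((22-24)^2=4 + (10-2)^2=64 + (20-20)^2=0 + (2-22)^2=400 + (18-12)^2=36). Sum = 504. MSE = 504/5.

504/5


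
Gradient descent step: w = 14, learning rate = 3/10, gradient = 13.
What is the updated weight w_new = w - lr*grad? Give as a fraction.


w_new = 14 - 3/10 * 13 = 14 - 39/10 = 101/10.

101/10


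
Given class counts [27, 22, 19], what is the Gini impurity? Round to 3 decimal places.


Total = 68. Proportions: 27/68, 22/68, 19/68. sum(p_i^2) = 0.3404. Gini = 1 - 0.3404 = 0.6596, which rounds to 0.660.

0.660


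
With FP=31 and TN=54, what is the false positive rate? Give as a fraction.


FPR = FP / (FP + TN) = 31 / 85 = 31/85.

31/85


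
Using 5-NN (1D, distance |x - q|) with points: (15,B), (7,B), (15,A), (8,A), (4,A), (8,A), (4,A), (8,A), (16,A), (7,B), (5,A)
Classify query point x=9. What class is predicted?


Distances: |15-9|=6, |7-9|=2, |15-9|=6, |8-9|=1, |4-9|=5, |8-9|=1, |4-9|=5, |8-9|=1, |16-9|=7, |7-9|=2, |5-9|=4. 5 nearest: (8,A), (8,A), (8,A), (7,B), (7,B). Counts: {'A': 3, 'B': 2}. Majority class: A.

A


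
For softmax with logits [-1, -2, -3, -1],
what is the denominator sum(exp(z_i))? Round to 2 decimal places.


Denom = e^-1=0.3679 + e^-2=0.1353 + e^-3=0.0498 + e^-1=0.3679. Sum = 0.9209, which rounds to 0.92.

0.92


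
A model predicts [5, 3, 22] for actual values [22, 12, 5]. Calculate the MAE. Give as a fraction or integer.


MAE = (1/3) * (|22-5|=17 + |12-3|=9 + |5-22|=17). Sum = 43. MAE = 43/3.

43/3


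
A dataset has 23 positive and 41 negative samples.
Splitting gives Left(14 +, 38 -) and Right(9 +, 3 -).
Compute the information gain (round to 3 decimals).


H(parent) = 0.9422. H(left) = 0.8404, H(right) = 0.8113. Weighted = (52/64)*0.8404 + (12/64)*0.8113 = 0.8349. IG = 0.9422 - 0.8349 = 0.1073, which rounds to 0.107.

0.107


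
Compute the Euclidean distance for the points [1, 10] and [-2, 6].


d = sqrt(sum of squared differences). (1--2)^2=9, (10-6)^2=16. Sum = 25.

5


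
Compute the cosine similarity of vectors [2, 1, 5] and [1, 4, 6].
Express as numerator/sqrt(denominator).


dot = 36. |a|^2 = 30, |b|^2 = 53. cos = 36/sqrt(1590).

36/sqrt(1590)


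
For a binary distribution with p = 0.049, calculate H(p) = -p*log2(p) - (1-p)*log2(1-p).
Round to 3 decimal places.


H = -0.049*log2(0.049) - 0.951*log2(0.951) = 0.282.

0.282


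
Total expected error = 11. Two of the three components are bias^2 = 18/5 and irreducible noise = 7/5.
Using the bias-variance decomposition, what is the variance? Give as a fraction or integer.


Total error = bias^2 + variance + irreducible noise. So variance = 11 - 18/5 - 7/5 = 6.

6


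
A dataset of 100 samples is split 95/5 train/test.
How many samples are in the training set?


Test set = 100 * 5% = 5. Training set = 100 - 5 = 95.

95


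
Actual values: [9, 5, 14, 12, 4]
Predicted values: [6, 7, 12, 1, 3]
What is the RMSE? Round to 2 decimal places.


MSE = 27.8000. RMSE = sqrt(27.8000) = 5.27.

5.27


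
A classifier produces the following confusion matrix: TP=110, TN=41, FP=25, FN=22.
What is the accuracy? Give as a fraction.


Accuracy = (TP + TN) / (TP + TN + FP + FN) = (110 + 41) / 198 = 151/198.

151/198


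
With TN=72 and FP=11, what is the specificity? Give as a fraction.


Specificity = TN / (TN + FP) = 72 / 83 = 72/83.

72/83


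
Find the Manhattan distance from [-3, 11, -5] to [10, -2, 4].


d = sum of absolute differences: |-3-10|=13 + |11--2|=13 + |-5-4|=9 = 35.

35


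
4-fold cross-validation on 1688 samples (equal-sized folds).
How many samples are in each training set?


Each validation fold has 1688/4 = 422 samples. Training set = 1688 - 422 = 1266.

1266


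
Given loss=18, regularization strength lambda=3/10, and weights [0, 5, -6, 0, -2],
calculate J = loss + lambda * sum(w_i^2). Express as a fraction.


L2 sq norm = sum(w^2) = 65. J = 18 + 3/10 * 65 = 75/2.

75/2


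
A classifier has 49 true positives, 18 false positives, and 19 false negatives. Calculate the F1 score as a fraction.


Precision = 49/67 = 49/67. Recall = 49/68 = 49/68. F1 = 2*P*R/(P+R) = 98/135.

98/135


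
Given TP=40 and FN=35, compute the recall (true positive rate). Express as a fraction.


Recall = TP / (TP + FN) = 40 / 75 = 8/15.

8/15


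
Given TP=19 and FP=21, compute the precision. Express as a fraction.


Precision = TP / (TP + FP) = 19 / 40 = 19/40.

19/40


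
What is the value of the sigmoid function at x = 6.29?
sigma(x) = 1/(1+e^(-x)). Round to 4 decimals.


sigma(6.29) = 1/(1+e^(-6.29)) = 1/(1+0.001855) = 1/1.001855 = 0.9981.

0.9981


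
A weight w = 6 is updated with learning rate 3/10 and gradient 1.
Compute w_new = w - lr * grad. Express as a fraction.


w_new = 6 - 3/10 * 1 = 6 - 3/10 = 57/10.

57/10


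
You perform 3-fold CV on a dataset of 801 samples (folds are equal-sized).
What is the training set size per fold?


Each validation fold has 801/3 = 267 samples. Training set = 801 - 267 = 534.

534


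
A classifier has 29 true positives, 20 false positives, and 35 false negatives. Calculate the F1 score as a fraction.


Precision = 29/49 = 29/49. Recall = 29/64 = 29/64. F1 = 2*P*R/(P+R) = 58/113.

58/113


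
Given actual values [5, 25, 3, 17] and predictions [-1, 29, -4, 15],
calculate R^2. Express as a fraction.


Mean(y) = 25/2. SS_res = 105. SS_tot = 323. R^2 = 1 - 105/(323) = 218/323.

218/323


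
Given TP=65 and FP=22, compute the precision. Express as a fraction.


Precision = TP / (TP + FP) = 65 / 87 = 65/87.

65/87


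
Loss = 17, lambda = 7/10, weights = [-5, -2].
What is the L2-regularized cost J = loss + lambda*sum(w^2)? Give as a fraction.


L2 sq norm = sum(w^2) = 29. J = 17 + 7/10 * 29 = 373/10.

373/10


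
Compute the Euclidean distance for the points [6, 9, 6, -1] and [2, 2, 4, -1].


d = sqrt(sum of squared differences). (6-2)^2=16, (9-2)^2=49, (6-4)^2=4, (-1--1)^2=0. Sum = 69.

sqrt(69)


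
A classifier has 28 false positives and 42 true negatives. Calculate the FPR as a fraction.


FPR = FP / (FP + TN) = 28 / 70 = 2/5.

2/5


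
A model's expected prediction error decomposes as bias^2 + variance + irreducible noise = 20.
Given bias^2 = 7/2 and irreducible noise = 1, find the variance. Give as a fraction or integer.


Total error = bias^2 + variance + irreducible noise. So variance = 20 - 7/2 - 1 = 31/2.

31/2


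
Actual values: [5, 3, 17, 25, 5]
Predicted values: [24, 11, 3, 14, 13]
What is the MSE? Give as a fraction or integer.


MSE = (1/5) * ((5-24)^2=361 + (3-11)^2=64 + (17-3)^2=196 + (25-14)^2=121 + (5-13)^2=64). Sum = 806. MSE = 806/5.

806/5


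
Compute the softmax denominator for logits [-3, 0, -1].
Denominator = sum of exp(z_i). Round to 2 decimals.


Denom = e^-3=0.0498 + e^0=1.0000 + e^-1=0.3679. Sum = 1.4177, which rounds to 1.42.

1.42


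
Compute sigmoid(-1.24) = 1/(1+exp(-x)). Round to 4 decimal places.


sigma(-1.24) = 1/(1+e^(1.24)) = 1/(1+3.455613) = 1/4.455613 = 0.2244.

0.2244


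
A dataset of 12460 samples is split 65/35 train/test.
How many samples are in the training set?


Test set = 12460 * 35% = 4361. Training set = 12460 - 4361 = 8099.

8099


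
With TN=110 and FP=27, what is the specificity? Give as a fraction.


Specificity = TN / (TN + FP) = 110 / 137 = 110/137.

110/137


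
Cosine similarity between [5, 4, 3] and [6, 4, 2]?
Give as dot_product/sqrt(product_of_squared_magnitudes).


dot = 52. |a|^2 = 50, |b|^2 = 56. cos = 52/sqrt(2800).

52/sqrt(2800)


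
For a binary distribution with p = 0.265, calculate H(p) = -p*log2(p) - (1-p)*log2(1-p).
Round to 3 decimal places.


H = -0.265*log2(0.265) - 0.735*log2(0.735) = 0.834.

0.834


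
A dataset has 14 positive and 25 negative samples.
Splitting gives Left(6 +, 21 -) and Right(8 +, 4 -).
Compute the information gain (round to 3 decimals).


H(parent) = 0.9418. H(left) = 0.7642, H(right) = 0.9183. Weighted = (27/39)*0.7642 + (12/39)*0.9183 = 0.8116. IG = 0.9418 - 0.8116 = 0.1302, which rounds to 0.130.

0.130


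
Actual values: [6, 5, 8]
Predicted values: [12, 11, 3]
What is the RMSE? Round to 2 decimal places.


MSE = 32.3333. RMSE = sqrt(32.3333) = 5.69.

5.69


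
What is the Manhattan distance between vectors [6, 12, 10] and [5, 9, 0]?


d = sum of absolute differences: |6-5|=1 + |12-9|=3 + |10-0|=10 = 14.

14


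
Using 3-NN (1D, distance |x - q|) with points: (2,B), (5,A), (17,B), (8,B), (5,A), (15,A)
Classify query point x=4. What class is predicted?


Distances: |2-4|=2, |5-4|=1, |17-4|=13, |8-4|=4, |5-4|=1, |15-4|=11. 3 nearest: (5,A), (5,A), (2,B). Counts: {'A': 2, 'B': 1}. Majority class: A.

A


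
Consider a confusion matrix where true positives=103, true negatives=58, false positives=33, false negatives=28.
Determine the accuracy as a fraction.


Accuracy = (TP + TN) / (TP + TN + FP + FN) = (103 + 58) / 222 = 161/222.

161/222


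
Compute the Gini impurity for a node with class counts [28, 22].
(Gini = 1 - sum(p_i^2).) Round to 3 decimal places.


Total = 50. Proportions: 28/50, 22/50. sum(p_i^2) = 0.5072. Gini = 1 - 0.5072 = 0.4928, which rounds to 0.493.

0.493


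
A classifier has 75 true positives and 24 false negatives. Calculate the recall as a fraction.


Recall = TP / (TP + FN) = 75 / 99 = 25/33.

25/33


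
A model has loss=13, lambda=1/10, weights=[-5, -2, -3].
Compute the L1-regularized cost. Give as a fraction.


L1 norm = sum(|w|) = 10. J = 13 + 1/10 * 10 = 14.

14


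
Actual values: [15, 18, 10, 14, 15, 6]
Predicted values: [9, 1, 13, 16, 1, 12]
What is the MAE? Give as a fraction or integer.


MAE = (1/6) * (|15-9|=6 + |18-1|=17 + |10-13|=3 + |14-16|=2 + |15-1|=14 + |6-12|=6). Sum = 48. MAE = 8.

8


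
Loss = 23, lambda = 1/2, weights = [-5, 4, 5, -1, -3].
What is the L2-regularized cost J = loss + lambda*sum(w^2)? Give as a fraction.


L2 sq norm = sum(w^2) = 76. J = 23 + 1/2 * 76 = 61.

61


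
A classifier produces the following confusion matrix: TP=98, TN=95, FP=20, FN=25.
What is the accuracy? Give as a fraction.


Accuracy = (TP + TN) / (TP + TN + FP + FN) = (98 + 95) / 238 = 193/238.

193/238


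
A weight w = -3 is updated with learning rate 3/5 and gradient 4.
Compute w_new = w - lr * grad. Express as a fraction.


w_new = -3 - 3/5 * 4 = -3 - 12/5 = -27/5.

-27/5


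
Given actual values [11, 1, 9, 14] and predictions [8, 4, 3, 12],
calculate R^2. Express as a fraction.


Mean(y) = 35/4. SS_res = 58. SS_tot = 371/4. R^2 = 1 - 58/(371/4) = 139/371.

139/371


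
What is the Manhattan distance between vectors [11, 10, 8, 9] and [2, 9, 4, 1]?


d = sum of absolute differences: |11-2|=9 + |10-9|=1 + |8-4|=4 + |9-1|=8 = 22.

22


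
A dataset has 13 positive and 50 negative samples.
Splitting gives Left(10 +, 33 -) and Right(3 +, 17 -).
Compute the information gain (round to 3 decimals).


H(parent) = 0.7344. H(left) = 0.7824, H(right) = 0.6098. Weighted = (43/63)*0.7824 + (20/63)*0.6098 = 0.7276. IG = 0.7344 - 0.7276 = 0.0068, which rounds to 0.007.

0.007


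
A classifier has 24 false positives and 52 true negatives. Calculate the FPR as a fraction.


FPR = FP / (FP + TN) = 24 / 76 = 6/19.

6/19


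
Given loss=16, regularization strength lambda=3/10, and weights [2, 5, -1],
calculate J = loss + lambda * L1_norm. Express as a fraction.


L1 norm = sum(|w|) = 8. J = 16 + 3/10 * 8 = 92/5.

92/5


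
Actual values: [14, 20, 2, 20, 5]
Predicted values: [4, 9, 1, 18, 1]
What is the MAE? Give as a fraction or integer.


MAE = (1/5) * (|14-4|=10 + |20-9|=11 + |2-1|=1 + |20-18|=2 + |5-1|=4). Sum = 28. MAE = 28/5.

28/5


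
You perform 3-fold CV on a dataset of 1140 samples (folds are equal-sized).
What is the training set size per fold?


Each validation fold has 1140/3 = 380 samples. Training set = 1140 - 380 = 760.

760


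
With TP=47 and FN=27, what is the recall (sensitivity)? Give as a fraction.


Recall = TP / (TP + FN) = 47 / 74 = 47/74.

47/74


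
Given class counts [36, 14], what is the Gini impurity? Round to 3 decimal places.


Total = 50. Proportions: 36/50, 14/50. sum(p_i^2) = 0.5968. Gini = 1 - 0.5968 = 0.4032, which rounds to 0.403.

0.403


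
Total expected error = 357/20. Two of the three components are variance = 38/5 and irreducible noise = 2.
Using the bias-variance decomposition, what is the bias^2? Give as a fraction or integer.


Total error = bias^2 + variance + irreducible noise. So bias^2 = 357/20 - 38/5 - 2 = 33/4.

33/4


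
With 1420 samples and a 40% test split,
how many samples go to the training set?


Test set = 1420 * 40% = 568. Training set = 1420 - 568 = 852.

852


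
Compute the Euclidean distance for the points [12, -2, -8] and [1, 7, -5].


d = sqrt(sum of squared differences). (12-1)^2=121, (-2-7)^2=81, (-8--5)^2=9. Sum = 211.

sqrt(211)


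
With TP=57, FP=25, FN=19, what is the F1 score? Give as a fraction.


Precision = 57/82 = 57/82. Recall = 57/76 = 3/4. F1 = 2*P*R/(P+R) = 57/79.

57/79


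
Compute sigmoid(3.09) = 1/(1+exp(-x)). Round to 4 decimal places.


sigma(3.09) = 1/(1+e^(-3.09)) = 1/(1+0.045502) = 1/1.045502 = 0.9565.

0.9565


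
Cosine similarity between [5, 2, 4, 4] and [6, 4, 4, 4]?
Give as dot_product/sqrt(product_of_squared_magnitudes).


dot = 70. |a|^2 = 61, |b|^2 = 84. cos = 70/sqrt(5124).

70/sqrt(5124)


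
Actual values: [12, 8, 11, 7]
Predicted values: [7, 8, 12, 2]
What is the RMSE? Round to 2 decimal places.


MSE = 12.7500. RMSE = sqrt(12.7500) = 3.57.

3.57


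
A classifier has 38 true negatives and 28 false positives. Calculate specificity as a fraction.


Specificity = TN / (TN + FP) = 38 / 66 = 19/33.

19/33


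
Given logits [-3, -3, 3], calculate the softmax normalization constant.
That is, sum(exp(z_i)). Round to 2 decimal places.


Denom = e^-3=0.0498 + e^-3=0.0498 + e^3=20.0855. Sum = 20.1851, which rounds to 20.19.

20.19


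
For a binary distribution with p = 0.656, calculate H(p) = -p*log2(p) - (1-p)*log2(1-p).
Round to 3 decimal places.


H = -0.656*log2(0.656) - 0.344*log2(0.344) = 0.929.

0.929


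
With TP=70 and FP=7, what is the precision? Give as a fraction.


Precision = TP / (TP + FP) = 70 / 77 = 10/11.

10/11


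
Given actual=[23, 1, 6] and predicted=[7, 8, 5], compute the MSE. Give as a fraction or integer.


MSE = (1/3) * ((23-7)^2=256 + (1-8)^2=49 + (6-5)^2=1). Sum = 306. MSE = 102.

102


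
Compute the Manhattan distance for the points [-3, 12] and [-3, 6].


d = sum of absolute differences: |-3--3|=0 + |12-6|=6 = 6.

6


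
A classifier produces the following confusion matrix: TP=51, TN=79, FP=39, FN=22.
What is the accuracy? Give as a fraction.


Accuracy = (TP + TN) / (TP + TN + FP + FN) = (51 + 79) / 191 = 130/191.

130/191


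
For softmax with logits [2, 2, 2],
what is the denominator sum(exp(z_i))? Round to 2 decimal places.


Denom = e^2=7.3891 + e^2=7.3891 + e^2=7.3891. Sum = 22.1673, which rounds to 22.17.

22.17


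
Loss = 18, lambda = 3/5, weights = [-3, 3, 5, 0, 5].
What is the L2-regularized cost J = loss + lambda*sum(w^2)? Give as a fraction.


L2 sq norm = sum(w^2) = 68. J = 18 + 3/5 * 68 = 294/5.

294/5


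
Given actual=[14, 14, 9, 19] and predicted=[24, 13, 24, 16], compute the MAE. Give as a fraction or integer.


MAE = (1/4) * (|14-24|=10 + |14-13|=1 + |9-24|=15 + |19-16|=3). Sum = 29. MAE = 29/4.

29/4


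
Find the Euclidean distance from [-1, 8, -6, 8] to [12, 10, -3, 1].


d = sqrt(sum of squared differences). (-1-12)^2=169, (8-10)^2=4, (-6--3)^2=9, (8-1)^2=49. Sum = 231.

sqrt(231)


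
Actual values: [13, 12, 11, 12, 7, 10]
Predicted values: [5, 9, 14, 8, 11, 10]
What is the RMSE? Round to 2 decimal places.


MSE = 19.0000. RMSE = sqrt(19.0000) = 4.36.

4.36


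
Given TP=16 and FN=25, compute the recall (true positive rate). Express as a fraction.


Recall = TP / (TP + FN) = 16 / 41 = 16/41.

16/41


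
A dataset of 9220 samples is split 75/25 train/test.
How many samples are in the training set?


Test set = 9220 * 25% = 2305. Training set = 9220 - 2305 = 6915.

6915


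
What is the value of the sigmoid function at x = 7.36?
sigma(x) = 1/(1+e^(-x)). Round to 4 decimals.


sigma(7.36) = 1/(1+e^(-7.36)) = 1/(1+0.000636) = 1/1.000636 = 0.9994.

0.9994


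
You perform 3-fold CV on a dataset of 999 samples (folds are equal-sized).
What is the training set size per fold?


Each validation fold has 999/3 = 333 samples. Training set = 999 - 333 = 666.

666


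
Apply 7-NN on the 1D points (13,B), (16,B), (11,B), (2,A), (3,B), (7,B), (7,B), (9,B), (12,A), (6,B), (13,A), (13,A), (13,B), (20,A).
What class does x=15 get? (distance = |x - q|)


Distances: |13-15|=2, |16-15|=1, |11-15|=4, |2-15|=13, |3-15|=12, |7-15|=8, |7-15|=8, |9-15|=6, |12-15|=3, |6-15|=9, |13-15|=2, |13-15|=2, |13-15|=2, |20-15|=5. 7 nearest: (16,B), (13,A), (13,A), (13,B), (13,B), (12,A), (11,B). Counts: {'B': 4, 'A': 3}. Majority class: B.

B


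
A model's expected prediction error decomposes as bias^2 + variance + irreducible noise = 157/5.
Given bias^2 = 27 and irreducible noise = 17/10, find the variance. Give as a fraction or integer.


Total error = bias^2 + variance + irreducible noise. So variance = 157/5 - 27 - 17/10 = 27/10.

27/10


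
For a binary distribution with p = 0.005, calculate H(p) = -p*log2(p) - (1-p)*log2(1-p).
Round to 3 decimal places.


H = -0.005*log2(0.005) - 0.995*log2(0.995) = 0.045.

0.045


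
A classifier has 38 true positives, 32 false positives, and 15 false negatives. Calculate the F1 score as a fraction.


Precision = 38/70 = 19/35. Recall = 38/53 = 38/53. F1 = 2*P*R/(P+R) = 76/123.

76/123


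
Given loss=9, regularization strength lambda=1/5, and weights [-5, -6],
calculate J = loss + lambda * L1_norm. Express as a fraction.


L1 norm = sum(|w|) = 11. J = 9 + 1/5 * 11 = 56/5.

56/5


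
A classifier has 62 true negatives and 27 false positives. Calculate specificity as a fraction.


Specificity = TN / (TN + FP) = 62 / 89 = 62/89.

62/89


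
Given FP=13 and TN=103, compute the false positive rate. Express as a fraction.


FPR = FP / (FP + TN) = 13 / 116 = 13/116.

13/116


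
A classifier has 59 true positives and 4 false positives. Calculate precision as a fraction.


Precision = TP / (TP + FP) = 59 / 63 = 59/63.

59/63


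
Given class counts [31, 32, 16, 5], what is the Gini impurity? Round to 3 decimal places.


Total = 84. Proportions: 31/84, 32/84, 16/84, 5/84. sum(p_i^2) = 0.3211. Gini = 1 - 0.3211 = 0.6789, which rounds to 0.679.

0.679


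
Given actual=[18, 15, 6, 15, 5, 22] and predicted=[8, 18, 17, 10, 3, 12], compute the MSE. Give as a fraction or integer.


MSE = (1/6) * ((18-8)^2=100 + (15-18)^2=9 + (6-17)^2=121 + (15-10)^2=25 + (5-3)^2=4 + (22-12)^2=100). Sum = 359. MSE = 359/6.

359/6


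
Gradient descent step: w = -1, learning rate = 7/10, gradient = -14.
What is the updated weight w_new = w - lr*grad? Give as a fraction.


w_new = -1 - 7/10 * -14 = -1 - -49/5 = 44/5.

44/5


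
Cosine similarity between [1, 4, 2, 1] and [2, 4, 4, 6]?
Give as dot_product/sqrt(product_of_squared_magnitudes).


dot = 32. |a|^2 = 22, |b|^2 = 72. cos = 32/sqrt(1584).

32/sqrt(1584)


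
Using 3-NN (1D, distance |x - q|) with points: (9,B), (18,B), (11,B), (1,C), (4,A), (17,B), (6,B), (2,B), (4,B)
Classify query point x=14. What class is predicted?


Distances: |9-14|=5, |18-14|=4, |11-14|=3, |1-14|=13, |4-14|=10, |17-14|=3, |6-14|=8, |2-14|=12, |4-14|=10. 3 nearest: (11,B), (17,B), (18,B). Counts: {'B': 3}. Majority class: B.

B


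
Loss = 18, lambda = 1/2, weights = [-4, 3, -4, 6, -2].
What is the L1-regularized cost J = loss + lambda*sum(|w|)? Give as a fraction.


L1 norm = sum(|w|) = 19. J = 18 + 1/2 * 19 = 55/2.

55/2


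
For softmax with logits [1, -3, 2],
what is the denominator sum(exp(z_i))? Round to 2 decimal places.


Denom = e^1=2.7183 + e^-3=0.0498 + e^2=7.3891. Sum = 10.1572, which rounds to 10.16.

10.16


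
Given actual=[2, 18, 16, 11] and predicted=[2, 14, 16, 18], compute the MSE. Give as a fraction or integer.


MSE = (1/4) * ((2-2)^2=0 + (18-14)^2=16 + (16-16)^2=0 + (11-18)^2=49). Sum = 65. MSE = 65/4.

65/4


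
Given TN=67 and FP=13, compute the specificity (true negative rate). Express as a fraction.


Specificity = TN / (TN + FP) = 67 / 80 = 67/80.

67/80


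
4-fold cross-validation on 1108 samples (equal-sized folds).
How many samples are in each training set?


Each validation fold has 1108/4 = 277 samples. Training set = 1108 - 277 = 831.

831


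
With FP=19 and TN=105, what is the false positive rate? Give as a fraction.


FPR = FP / (FP + TN) = 19 / 124 = 19/124.

19/124


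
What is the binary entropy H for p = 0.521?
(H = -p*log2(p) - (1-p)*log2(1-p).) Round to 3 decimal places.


H = -0.521*log2(0.521) - 0.479*log2(0.479) = 0.999.

0.999


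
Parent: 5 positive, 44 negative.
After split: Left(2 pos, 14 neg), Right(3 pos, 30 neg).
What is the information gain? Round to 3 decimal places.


H(parent) = 0.4754. H(left) = 0.5436, H(right) = 0.4395. Weighted = (16/49)*0.5436 + (33/49)*0.4395 = 0.4735. IG = 0.4754 - 0.4735 = 0.0019, which rounds to 0.002.

0.002


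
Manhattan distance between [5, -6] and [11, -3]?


d = sum of absolute differences: |5-11|=6 + |-6--3|=3 = 9.

9


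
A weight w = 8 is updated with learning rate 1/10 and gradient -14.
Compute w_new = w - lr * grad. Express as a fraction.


w_new = 8 - 1/10 * -14 = 8 - -7/5 = 47/5.

47/5


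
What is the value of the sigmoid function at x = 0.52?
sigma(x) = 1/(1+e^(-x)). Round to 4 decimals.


sigma(0.52) = 1/(1+e^(-0.52)) = 1/(1+0.594521) = 1/1.594521 = 0.6271.

0.6271


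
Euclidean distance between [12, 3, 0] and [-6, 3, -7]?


d = sqrt(sum of squared differences). (12--6)^2=324, (3-3)^2=0, (0--7)^2=49. Sum = 373.

sqrt(373)


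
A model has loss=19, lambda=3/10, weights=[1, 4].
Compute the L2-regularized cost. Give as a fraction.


L2 sq norm = sum(w^2) = 17. J = 19 + 3/10 * 17 = 241/10.

241/10


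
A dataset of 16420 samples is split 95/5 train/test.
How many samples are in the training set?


Test set = 16420 * 5% = 821. Training set = 16420 - 821 = 15599.

15599


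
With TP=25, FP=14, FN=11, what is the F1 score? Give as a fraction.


Precision = 25/39 = 25/39. Recall = 25/36 = 25/36. F1 = 2*P*R/(P+R) = 2/3.

2/3


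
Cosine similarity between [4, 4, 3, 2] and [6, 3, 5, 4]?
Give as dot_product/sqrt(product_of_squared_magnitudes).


dot = 59. |a|^2 = 45, |b|^2 = 86. cos = 59/sqrt(3870).

59/sqrt(3870)


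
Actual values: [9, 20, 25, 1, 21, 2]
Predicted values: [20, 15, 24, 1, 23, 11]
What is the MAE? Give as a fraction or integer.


MAE = (1/6) * (|9-20|=11 + |20-15|=5 + |25-24|=1 + |1-1|=0 + |21-23|=2 + |2-11|=9). Sum = 28. MAE = 14/3.

14/3


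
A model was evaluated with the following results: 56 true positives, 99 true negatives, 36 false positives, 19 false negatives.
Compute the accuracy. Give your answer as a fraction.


Accuracy = (TP + TN) / (TP + TN + FP + FN) = (56 + 99) / 210 = 31/42.

31/42


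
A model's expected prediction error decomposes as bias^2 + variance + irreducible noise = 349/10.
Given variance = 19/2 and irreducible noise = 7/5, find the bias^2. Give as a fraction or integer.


Total error = bias^2 + variance + irreducible noise. So bias^2 = 349/10 - 19/2 - 7/5 = 24.

24


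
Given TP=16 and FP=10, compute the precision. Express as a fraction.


Precision = TP / (TP + FP) = 16 / 26 = 8/13.

8/13


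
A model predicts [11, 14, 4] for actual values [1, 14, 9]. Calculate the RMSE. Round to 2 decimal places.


MSE = 41.6667. RMSE = sqrt(41.6667) = 6.45.

6.45


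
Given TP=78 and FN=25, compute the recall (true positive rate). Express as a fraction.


Recall = TP / (TP + FN) = 78 / 103 = 78/103.

78/103


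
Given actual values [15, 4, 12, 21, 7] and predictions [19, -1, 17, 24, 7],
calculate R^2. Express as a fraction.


Mean(y) = 59/5. SS_res = 75. SS_tot = 894/5. R^2 = 1 - 75/(894/5) = 173/298.

173/298


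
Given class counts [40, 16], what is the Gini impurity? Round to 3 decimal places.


Total = 56. Proportions: 40/56, 16/56. sum(p_i^2) = 0.5918. Gini = 1 - 0.5918 = 0.4082, which rounds to 0.408.

0.408


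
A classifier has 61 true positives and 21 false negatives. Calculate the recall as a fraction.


Recall = TP / (TP + FN) = 61 / 82 = 61/82.

61/82


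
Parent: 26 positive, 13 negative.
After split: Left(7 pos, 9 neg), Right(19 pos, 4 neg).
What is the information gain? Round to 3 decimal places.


H(parent) = 0.9183. H(left) = 0.9887, H(right) = 0.6666. Weighted = (16/39)*0.9887 + (23/39)*0.6666 = 0.7987. IG = 0.9183 - 0.7987 = 0.1196, which rounds to 0.120.

0.120


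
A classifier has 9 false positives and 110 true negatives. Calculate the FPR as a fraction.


FPR = FP / (FP + TN) = 9 / 119 = 9/119.

9/119


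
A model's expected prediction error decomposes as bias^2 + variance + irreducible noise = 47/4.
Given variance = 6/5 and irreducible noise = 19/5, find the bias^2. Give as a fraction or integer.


Total error = bias^2 + variance + irreducible noise. So bias^2 = 47/4 - 6/5 - 19/5 = 27/4.

27/4


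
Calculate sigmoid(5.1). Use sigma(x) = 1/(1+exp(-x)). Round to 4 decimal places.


sigma(5.1) = 1/(1+e^(-5.1)) = 1/(1+0.006097) = 1/1.006097 = 0.9939.

0.9939


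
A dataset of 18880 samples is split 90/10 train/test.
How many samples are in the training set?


Test set = 18880 * 10% = 1888. Training set = 18880 - 1888 = 16992.

16992


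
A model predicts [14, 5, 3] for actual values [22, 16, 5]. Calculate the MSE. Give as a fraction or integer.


MSE = (1/3) * ((22-14)^2=64 + (16-5)^2=121 + (5-3)^2=4). Sum = 189. MSE = 63.

63


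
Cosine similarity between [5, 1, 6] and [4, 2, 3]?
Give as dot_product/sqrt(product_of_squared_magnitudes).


dot = 40. |a|^2 = 62, |b|^2 = 29. cos = 40/sqrt(1798).

40/sqrt(1798)


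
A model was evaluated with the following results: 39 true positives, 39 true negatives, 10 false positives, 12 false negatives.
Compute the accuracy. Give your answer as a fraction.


Accuracy = (TP + TN) / (TP + TN + FP + FN) = (39 + 39) / 100 = 39/50.

39/50


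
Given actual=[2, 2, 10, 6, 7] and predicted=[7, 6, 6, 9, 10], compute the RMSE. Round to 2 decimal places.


MSE = 15.0000. RMSE = sqrt(15.0000) = 3.87.

3.87


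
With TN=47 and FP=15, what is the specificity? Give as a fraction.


Specificity = TN / (TN + FP) = 47 / 62 = 47/62.

47/62


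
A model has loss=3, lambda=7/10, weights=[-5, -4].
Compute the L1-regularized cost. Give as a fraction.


L1 norm = sum(|w|) = 9. J = 3 + 7/10 * 9 = 93/10.

93/10


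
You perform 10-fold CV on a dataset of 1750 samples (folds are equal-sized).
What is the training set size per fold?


Each validation fold has 1750/10 = 175 samples. Training set = 1750 - 175 = 1575.

1575


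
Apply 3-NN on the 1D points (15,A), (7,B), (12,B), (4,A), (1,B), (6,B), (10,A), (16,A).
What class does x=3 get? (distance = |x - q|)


Distances: |15-3|=12, |7-3|=4, |12-3|=9, |4-3|=1, |1-3|=2, |6-3|=3, |10-3|=7, |16-3|=13. 3 nearest: (4,A), (1,B), (6,B). Counts: {'A': 1, 'B': 2}. Majority class: B.

B


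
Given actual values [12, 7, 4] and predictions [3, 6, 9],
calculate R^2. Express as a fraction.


Mean(y) = 23/3. SS_res = 107. SS_tot = 98/3. R^2 = 1 - 107/(98/3) = -223/98.

-223/98


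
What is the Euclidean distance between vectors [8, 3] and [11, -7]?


d = sqrt(sum of squared differences). (8-11)^2=9, (3--7)^2=100. Sum = 109.

sqrt(109)


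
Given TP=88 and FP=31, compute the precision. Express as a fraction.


Precision = TP / (TP + FP) = 88 / 119 = 88/119.

88/119


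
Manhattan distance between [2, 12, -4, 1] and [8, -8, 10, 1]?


d = sum of absolute differences: |2-8|=6 + |12--8|=20 + |-4-10|=14 + |1-1|=0 = 40.

40


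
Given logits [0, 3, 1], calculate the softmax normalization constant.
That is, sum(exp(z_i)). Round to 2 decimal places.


Denom = e^0=1.0000 + e^3=20.0855 + e^1=2.7183. Sum = 23.8038, which rounds to 23.80.

23.80


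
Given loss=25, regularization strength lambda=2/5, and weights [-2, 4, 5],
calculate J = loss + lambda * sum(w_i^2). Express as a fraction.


L2 sq norm = sum(w^2) = 45. J = 25 + 2/5 * 45 = 43.

43


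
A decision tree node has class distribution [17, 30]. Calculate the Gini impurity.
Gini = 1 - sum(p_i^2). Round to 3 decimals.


Total = 47. Proportions: 17/47, 30/47. sum(p_i^2) = 0.5383. Gini = 1 - 0.5383 = 0.4617, which rounds to 0.462.

0.462


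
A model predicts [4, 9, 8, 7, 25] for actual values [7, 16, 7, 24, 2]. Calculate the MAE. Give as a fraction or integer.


MAE = (1/5) * (|7-4|=3 + |16-9|=7 + |7-8|=1 + |24-7|=17 + |2-25|=23). Sum = 51. MAE = 51/5.

51/5


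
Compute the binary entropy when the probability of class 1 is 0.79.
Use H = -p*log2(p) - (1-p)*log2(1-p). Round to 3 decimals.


H = -0.79*log2(0.79) - 0.21*log2(0.21) = 0.741.

0.741
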